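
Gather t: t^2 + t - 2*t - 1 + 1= t^2 - t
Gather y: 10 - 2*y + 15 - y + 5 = 30 - 3*y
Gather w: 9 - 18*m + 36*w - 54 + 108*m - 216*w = 90*m - 180*w - 45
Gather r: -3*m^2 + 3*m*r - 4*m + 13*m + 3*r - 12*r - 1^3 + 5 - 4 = -3*m^2 + 9*m + r*(3*m - 9)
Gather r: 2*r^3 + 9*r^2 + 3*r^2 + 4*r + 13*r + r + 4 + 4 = 2*r^3 + 12*r^2 + 18*r + 8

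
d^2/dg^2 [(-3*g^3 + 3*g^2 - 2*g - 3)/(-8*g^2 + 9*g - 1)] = 2*(131*g^3 + 567*g^2 - 687*g + 234)/(512*g^6 - 1728*g^5 + 2136*g^4 - 1161*g^3 + 267*g^2 - 27*g + 1)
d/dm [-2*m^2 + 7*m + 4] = 7 - 4*m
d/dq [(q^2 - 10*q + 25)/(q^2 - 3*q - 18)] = (7*q^2 - 86*q + 255)/(q^4 - 6*q^3 - 27*q^2 + 108*q + 324)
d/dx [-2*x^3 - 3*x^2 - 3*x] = -6*x^2 - 6*x - 3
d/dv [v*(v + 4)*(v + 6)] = 3*v^2 + 20*v + 24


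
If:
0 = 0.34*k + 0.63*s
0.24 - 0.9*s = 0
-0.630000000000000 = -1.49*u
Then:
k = -0.49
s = 0.27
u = 0.42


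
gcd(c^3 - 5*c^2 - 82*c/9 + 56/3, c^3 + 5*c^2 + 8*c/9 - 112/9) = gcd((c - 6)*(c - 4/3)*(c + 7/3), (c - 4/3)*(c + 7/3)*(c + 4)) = c^2 + c - 28/9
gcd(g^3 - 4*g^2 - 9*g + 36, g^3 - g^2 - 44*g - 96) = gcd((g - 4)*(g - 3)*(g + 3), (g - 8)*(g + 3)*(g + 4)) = g + 3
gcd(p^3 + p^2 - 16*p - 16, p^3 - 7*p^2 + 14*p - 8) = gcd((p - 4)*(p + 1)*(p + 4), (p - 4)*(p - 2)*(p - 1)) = p - 4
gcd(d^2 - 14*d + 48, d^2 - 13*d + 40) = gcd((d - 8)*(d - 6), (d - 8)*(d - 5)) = d - 8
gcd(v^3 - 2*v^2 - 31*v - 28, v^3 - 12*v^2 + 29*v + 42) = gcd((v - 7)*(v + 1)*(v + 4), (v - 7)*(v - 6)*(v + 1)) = v^2 - 6*v - 7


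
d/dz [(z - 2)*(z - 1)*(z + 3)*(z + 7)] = 4*z^3 + 21*z^2 - 14*z - 43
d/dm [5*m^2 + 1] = 10*m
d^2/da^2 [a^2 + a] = 2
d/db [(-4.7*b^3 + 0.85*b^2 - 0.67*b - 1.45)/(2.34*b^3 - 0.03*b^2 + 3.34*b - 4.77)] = (-1.848*b^4 - 28.2604*b^3 + 80.2549*b^2 - 8.196*b + 8.0389)/(5.4756*b^6 - 0.1404*b^5 + 15.6321*b^4 - 22.524*b^3 + 11.4418*b^2 - 31.8636*b + 22.7529)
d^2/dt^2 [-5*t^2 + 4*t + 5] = -10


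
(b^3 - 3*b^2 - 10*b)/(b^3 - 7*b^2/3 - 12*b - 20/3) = 3*b/(3*b + 2)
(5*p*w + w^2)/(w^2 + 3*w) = (5*p + w)/(w + 3)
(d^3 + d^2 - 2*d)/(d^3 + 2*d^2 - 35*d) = (d^2 + d - 2)/(d^2 + 2*d - 35)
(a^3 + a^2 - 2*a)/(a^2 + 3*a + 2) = a*(a - 1)/(a + 1)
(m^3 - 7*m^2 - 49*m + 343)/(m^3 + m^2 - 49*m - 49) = (m - 7)/(m + 1)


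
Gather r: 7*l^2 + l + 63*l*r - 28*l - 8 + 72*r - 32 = 7*l^2 - 27*l + r*(63*l + 72) - 40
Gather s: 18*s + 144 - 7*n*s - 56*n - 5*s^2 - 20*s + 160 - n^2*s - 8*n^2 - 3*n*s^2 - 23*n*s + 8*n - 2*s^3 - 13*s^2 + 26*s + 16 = -8*n^2 - 48*n - 2*s^3 + s^2*(-3*n - 18) + s*(-n^2 - 30*n + 24) + 320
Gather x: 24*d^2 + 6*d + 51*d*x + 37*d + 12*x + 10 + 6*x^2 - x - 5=24*d^2 + 43*d + 6*x^2 + x*(51*d + 11) + 5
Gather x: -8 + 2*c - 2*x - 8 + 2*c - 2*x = 4*c - 4*x - 16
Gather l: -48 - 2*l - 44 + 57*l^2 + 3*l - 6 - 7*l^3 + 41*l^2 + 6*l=-7*l^3 + 98*l^2 + 7*l - 98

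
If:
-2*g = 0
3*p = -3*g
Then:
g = 0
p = 0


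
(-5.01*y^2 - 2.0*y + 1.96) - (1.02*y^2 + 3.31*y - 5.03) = -6.03*y^2 - 5.31*y + 6.99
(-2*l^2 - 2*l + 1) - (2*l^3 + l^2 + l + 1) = -2*l^3 - 3*l^2 - 3*l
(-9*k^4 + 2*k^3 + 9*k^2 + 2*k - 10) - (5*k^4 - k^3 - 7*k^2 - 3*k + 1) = -14*k^4 + 3*k^3 + 16*k^2 + 5*k - 11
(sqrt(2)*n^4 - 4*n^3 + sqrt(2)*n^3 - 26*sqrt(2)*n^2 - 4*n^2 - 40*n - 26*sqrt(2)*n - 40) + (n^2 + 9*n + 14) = sqrt(2)*n^4 - 4*n^3 + sqrt(2)*n^3 - 26*sqrt(2)*n^2 - 3*n^2 - 26*sqrt(2)*n - 31*n - 26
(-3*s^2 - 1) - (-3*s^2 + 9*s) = -9*s - 1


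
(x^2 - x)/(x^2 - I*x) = (x - 1)/(x - I)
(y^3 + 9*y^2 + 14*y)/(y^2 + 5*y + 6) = y*(y + 7)/(y + 3)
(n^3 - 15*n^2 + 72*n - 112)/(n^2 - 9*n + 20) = (n^2 - 11*n + 28)/(n - 5)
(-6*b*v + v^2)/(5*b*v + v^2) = (-6*b + v)/(5*b + v)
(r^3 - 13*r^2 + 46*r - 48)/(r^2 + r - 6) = (r^2 - 11*r + 24)/(r + 3)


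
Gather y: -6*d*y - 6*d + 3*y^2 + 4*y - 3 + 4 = -6*d + 3*y^2 + y*(4 - 6*d) + 1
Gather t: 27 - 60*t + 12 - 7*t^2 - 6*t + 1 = -7*t^2 - 66*t + 40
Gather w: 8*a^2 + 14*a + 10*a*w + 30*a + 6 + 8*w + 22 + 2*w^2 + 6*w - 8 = 8*a^2 + 44*a + 2*w^2 + w*(10*a + 14) + 20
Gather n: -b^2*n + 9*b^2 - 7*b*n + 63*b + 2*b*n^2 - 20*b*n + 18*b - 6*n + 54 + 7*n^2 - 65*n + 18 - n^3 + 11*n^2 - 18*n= 9*b^2 + 81*b - n^3 + n^2*(2*b + 18) + n*(-b^2 - 27*b - 89) + 72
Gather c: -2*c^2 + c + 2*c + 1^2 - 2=-2*c^2 + 3*c - 1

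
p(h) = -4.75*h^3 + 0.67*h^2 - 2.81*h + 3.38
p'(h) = -14.25*h^2 + 1.34*h - 2.81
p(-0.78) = 8.23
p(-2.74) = 113.82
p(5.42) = -748.46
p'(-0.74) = -11.60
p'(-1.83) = -52.98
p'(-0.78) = -12.52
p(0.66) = 0.45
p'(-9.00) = -1169.12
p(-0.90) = 9.91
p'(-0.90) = -15.56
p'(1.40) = -28.86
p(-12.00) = 8341.58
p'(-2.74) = -113.46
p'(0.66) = -8.13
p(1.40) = -12.27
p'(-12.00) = -2070.89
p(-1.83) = 39.88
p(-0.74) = 7.75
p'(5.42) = -414.16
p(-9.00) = 3545.69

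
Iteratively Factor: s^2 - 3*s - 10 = (s + 2)*(s - 5)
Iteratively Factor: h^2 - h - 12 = (h - 4)*(h + 3)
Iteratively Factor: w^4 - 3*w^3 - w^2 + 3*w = (w)*(w^3 - 3*w^2 - w + 3) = w*(w - 3)*(w^2 - 1) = w*(w - 3)*(w + 1)*(w - 1)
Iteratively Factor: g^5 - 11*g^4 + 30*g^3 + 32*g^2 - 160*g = (g + 2)*(g^4 - 13*g^3 + 56*g^2 - 80*g) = (g - 4)*(g + 2)*(g^3 - 9*g^2 + 20*g) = (g - 5)*(g - 4)*(g + 2)*(g^2 - 4*g) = (g - 5)*(g - 4)^2*(g + 2)*(g)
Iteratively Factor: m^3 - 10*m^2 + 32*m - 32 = (m - 2)*(m^2 - 8*m + 16) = (m - 4)*(m - 2)*(m - 4)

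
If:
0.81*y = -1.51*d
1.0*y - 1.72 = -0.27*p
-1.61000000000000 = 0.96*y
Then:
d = 0.90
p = 12.58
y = -1.68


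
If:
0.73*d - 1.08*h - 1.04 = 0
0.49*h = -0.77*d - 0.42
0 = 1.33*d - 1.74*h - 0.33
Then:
No Solution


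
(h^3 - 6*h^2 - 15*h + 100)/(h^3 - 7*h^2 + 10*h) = (h^2 - h - 20)/(h*(h - 2))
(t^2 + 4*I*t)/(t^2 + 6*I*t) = (t + 4*I)/(t + 6*I)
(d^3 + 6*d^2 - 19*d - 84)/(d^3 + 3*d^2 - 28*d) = (d + 3)/d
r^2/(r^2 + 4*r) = r/(r + 4)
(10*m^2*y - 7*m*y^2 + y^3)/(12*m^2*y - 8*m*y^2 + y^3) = (-5*m + y)/(-6*m + y)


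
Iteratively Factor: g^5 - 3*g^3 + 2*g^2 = (g - 1)*(g^4 + g^3 - 2*g^2) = g*(g - 1)*(g^3 + g^2 - 2*g) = g^2*(g - 1)*(g^2 + g - 2) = g^2*(g - 1)^2*(g + 2)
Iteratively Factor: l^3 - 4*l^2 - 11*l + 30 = (l + 3)*(l^2 - 7*l + 10) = (l - 2)*(l + 3)*(l - 5)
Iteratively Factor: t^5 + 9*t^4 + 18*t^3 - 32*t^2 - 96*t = (t + 4)*(t^4 + 5*t^3 - 2*t^2 - 24*t) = (t + 4)^2*(t^3 + t^2 - 6*t) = (t + 3)*(t + 4)^2*(t^2 - 2*t) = t*(t + 3)*(t + 4)^2*(t - 2)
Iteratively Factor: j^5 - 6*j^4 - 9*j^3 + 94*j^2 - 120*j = (j - 3)*(j^4 - 3*j^3 - 18*j^2 + 40*j) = j*(j - 3)*(j^3 - 3*j^2 - 18*j + 40) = j*(j - 5)*(j - 3)*(j^2 + 2*j - 8) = j*(j - 5)*(j - 3)*(j - 2)*(j + 4)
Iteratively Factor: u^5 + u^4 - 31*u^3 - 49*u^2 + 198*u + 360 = (u + 2)*(u^4 - u^3 - 29*u^2 + 9*u + 180) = (u + 2)*(u + 3)*(u^3 - 4*u^2 - 17*u + 60) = (u + 2)*(u + 3)*(u + 4)*(u^2 - 8*u + 15) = (u - 3)*(u + 2)*(u + 3)*(u + 4)*(u - 5)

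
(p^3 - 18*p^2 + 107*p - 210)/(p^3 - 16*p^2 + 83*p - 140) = (p - 6)/(p - 4)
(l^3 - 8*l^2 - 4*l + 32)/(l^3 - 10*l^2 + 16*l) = (l + 2)/l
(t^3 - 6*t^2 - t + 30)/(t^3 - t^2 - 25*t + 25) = (t^2 - t - 6)/(t^2 + 4*t - 5)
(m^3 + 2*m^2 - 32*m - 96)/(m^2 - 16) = (m^2 - 2*m - 24)/(m - 4)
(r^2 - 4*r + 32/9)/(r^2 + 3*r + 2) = (r^2 - 4*r + 32/9)/(r^2 + 3*r + 2)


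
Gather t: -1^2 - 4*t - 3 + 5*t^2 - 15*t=5*t^2 - 19*t - 4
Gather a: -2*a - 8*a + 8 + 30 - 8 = 30 - 10*a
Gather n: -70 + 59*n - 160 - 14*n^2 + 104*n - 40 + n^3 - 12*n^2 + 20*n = n^3 - 26*n^2 + 183*n - 270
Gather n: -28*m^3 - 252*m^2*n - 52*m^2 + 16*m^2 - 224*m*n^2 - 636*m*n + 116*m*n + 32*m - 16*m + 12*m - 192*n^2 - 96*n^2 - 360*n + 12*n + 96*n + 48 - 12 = -28*m^3 - 36*m^2 + 28*m + n^2*(-224*m - 288) + n*(-252*m^2 - 520*m - 252) + 36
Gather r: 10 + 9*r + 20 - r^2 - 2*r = -r^2 + 7*r + 30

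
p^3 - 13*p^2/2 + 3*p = p*(p - 6)*(p - 1/2)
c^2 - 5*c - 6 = (c - 6)*(c + 1)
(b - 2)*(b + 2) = b^2 - 4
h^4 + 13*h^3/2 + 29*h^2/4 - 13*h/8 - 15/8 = (h - 1/2)*(h + 1/2)*(h + 3/2)*(h + 5)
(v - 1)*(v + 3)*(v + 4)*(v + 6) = v^4 + 12*v^3 + 41*v^2 + 18*v - 72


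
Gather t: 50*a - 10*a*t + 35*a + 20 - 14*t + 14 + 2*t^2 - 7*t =85*a + 2*t^2 + t*(-10*a - 21) + 34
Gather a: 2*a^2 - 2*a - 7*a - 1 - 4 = 2*a^2 - 9*a - 5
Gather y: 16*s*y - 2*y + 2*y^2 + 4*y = 2*y^2 + y*(16*s + 2)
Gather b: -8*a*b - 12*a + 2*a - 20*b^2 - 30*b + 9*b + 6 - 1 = -10*a - 20*b^2 + b*(-8*a - 21) + 5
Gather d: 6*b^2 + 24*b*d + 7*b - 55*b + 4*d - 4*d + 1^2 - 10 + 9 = 6*b^2 + 24*b*d - 48*b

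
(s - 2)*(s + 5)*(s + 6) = s^3 + 9*s^2 + 8*s - 60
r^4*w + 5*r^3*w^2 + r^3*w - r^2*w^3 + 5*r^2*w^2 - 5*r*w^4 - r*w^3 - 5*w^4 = (r - w)*(r + w)*(r + 5*w)*(r*w + w)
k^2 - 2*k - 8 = (k - 4)*(k + 2)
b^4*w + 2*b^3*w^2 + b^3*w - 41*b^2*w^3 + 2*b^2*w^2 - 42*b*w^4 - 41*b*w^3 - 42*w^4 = (b - 6*w)*(b + w)*(b + 7*w)*(b*w + w)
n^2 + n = n*(n + 1)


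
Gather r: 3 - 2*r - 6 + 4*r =2*r - 3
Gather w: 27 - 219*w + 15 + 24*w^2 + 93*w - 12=24*w^2 - 126*w + 30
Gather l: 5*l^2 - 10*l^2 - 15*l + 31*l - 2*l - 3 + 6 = -5*l^2 + 14*l + 3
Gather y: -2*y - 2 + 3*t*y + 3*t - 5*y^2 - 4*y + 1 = 3*t - 5*y^2 + y*(3*t - 6) - 1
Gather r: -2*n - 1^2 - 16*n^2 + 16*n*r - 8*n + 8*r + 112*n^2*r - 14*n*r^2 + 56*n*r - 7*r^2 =-16*n^2 - 10*n + r^2*(-14*n - 7) + r*(112*n^2 + 72*n + 8) - 1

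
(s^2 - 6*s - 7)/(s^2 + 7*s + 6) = (s - 7)/(s + 6)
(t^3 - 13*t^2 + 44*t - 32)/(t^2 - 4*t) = t - 9 + 8/t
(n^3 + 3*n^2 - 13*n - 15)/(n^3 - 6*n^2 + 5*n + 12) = (n + 5)/(n - 4)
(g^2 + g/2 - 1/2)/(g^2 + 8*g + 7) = (g - 1/2)/(g + 7)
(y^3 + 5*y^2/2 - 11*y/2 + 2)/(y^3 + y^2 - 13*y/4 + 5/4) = 2*(y + 4)/(2*y + 5)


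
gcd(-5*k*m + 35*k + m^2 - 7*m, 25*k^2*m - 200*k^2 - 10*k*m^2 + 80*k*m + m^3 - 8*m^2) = 5*k - m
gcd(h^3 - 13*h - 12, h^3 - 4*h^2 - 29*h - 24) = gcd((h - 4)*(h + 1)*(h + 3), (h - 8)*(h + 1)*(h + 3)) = h^2 + 4*h + 3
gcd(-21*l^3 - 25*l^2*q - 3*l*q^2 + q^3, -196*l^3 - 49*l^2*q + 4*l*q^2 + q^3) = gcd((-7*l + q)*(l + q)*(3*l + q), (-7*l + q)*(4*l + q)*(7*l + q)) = -7*l + q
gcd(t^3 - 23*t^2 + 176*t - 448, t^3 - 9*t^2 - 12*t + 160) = t - 8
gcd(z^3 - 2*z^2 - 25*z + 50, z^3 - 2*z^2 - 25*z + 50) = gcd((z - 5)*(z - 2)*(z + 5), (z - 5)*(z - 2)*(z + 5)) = z^3 - 2*z^2 - 25*z + 50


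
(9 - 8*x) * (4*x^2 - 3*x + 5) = -32*x^3 + 60*x^2 - 67*x + 45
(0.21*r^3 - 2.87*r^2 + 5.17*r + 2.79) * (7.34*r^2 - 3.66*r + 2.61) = 1.5414*r^5 - 21.8344*r^4 + 49.0001*r^3 - 5.9343*r^2 + 3.2823*r + 7.2819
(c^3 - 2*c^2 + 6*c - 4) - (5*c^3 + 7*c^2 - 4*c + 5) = -4*c^3 - 9*c^2 + 10*c - 9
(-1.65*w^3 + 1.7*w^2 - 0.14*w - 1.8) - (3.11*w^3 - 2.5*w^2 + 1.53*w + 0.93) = -4.76*w^3 + 4.2*w^2 - 1.67*w - 2.73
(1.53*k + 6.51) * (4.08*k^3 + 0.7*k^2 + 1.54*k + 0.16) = 6.2424*k^4 + 27.6318*k^3 + 6.9132*k^2 + 10.2702*k + 1.0416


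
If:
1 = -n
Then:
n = -1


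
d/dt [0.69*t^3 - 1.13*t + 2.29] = 2.07*t^2 - 1.13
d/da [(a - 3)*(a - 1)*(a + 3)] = 3*a^2 - 2*a - 9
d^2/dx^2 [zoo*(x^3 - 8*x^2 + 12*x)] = zoo*(x + 1)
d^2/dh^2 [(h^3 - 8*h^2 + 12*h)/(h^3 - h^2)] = 2*(-7*h^3 + 36*h^2 - 36*h + 12)/(h^3*(h^3 - 3*h^2 + 3*h - 1))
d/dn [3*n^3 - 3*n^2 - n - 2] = 9*n^2 - 6*n - 1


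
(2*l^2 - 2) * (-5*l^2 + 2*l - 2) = -10*l^4 + 4*l^3 + 6*l^2 - 4*l + 4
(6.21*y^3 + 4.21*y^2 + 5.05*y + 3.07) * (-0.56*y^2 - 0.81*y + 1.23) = -3.4776*y^5 - 7.3877*y^4 + 1.4002*y^3 - 0.6314*y^2 + 3.7248*y + 3.7761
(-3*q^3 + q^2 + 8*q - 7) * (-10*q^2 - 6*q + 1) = 30*q^5 + 8*q^4 - 89*q^3 + 23*q^2 + 50*q - 7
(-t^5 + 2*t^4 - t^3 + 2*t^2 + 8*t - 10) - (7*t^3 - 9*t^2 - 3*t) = -t^5 + 2*t^4 - 8*t^3 + 11*t^2 + 11*t - 10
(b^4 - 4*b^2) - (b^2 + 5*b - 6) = b^4 - 5*b^2 - 5*b + 6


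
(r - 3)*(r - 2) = r^2 - 5*r + 6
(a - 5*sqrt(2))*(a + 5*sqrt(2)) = a^2 - 50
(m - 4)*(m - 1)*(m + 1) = m^3 - 4*m^2 - m + 4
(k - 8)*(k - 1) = k^2 - 9*k + 8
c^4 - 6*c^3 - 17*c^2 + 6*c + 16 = (c - 8)*(c - 1)*(c + 1)*(c + 2)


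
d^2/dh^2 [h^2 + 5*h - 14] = 2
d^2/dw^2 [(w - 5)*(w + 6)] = 2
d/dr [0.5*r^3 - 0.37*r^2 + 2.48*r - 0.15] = 1.5*r^2 - 0.74*r + 2.48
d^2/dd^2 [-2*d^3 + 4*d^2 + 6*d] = 8 - 12*d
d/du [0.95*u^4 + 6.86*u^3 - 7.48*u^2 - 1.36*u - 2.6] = 3.8*u^3 + 20.58*u^2 - 14.96*u - 1.36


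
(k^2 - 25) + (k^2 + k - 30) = 2*k^2 + k - 55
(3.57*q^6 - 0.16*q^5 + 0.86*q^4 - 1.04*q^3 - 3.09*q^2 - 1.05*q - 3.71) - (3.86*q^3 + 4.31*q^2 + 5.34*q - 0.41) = 3.57*q^6 - 0.16*q^5 + 0.86*q^4 - 4.9*q^3 - 7.4*q^2 - 6.39*q - 3.3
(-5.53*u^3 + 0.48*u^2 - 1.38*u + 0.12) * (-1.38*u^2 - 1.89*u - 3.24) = 7.6314*u^5 + 9.7893*u^4 + 18.9144*u^3 + 0.8874*u^2 + 4.2444*u - 0.3888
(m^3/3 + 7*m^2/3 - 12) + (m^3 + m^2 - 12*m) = 4*m^3/3 + 10*m^2/3 - 12*m - 12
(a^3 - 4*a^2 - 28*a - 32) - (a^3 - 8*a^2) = 4*a^2 - 28*a - 32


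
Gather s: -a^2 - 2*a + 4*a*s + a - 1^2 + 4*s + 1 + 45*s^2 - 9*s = -a^2 - a + 45*s^2 + s*(4*a - 5)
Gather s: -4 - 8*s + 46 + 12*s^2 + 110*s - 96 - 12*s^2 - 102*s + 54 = 0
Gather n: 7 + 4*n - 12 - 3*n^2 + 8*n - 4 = -3*n^2 + 12*n - 9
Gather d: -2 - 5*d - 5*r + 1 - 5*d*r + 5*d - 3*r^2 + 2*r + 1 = -5*d*r - 3*r^2 - 3*r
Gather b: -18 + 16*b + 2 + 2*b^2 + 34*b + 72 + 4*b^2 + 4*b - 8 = 6*b^2 + 54*b + 48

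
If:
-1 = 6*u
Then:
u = -1/6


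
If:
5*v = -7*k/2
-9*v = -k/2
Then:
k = 0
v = 0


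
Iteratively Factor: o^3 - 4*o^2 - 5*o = (o)*(o^2 - 4*o - 5) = o*(o - 5)*(o + 1)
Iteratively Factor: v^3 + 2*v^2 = (v)*(v^2 + 2*v) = v*(v + 2)*(v)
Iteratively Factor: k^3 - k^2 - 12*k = (k - 4)*(k^2 + 3*k) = k*(k - 4)*(k + 3)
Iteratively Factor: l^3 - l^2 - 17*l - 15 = (l + 1)*(l^2 - 2*l - 15) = (l - 5)*(l + 1)*(l + 3)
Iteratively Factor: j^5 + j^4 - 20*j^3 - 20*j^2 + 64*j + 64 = (j + 1)*(j^4 - 20*j^2 + 64) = (j + 1)*(j + 2)*(j^3 - 2*j^2 - 16*j + 32) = (j + 1)*(j + 2)*(j + 4)*(j^2 - 6*j + 8) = (j - 4)*(j + 1)*(j + 2)*(j + 4)*(j - 2)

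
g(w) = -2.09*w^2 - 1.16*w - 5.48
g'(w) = -4.18*w - 1.16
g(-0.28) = -5.32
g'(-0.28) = 0.01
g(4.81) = -59.41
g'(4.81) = -21.27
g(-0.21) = -5.33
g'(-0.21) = -0.28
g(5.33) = -71.04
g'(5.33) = -23.44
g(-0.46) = -5.39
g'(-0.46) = 0.76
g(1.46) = -11.63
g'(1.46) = -7.26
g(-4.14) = -36.50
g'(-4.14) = 16.15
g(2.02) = -16.35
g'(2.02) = -9.60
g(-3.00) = -20.81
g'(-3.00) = 11.38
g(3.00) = -27.77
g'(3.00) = -13.70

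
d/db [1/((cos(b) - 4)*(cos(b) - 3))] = (2*cos(b) - 7)*sin(b)/((cos(b) - 4)^2*(cos(b) - 3)^2)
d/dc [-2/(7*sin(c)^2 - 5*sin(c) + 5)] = 2*(14*sin(c) - 5)*cos(c)/(7*sin(c)^2 - 5*sin(c) + 5)^2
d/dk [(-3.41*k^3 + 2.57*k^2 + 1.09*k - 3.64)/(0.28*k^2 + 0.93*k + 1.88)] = (-0.9548*k^4 - 6.3426*k^3 - 17.1475*k^2 + 11.7016*k + 5.4344)/(0.0784*k^4 + 0.5208*k^3 + 1.9177*k^2 + 3.4968*k + 3.5344)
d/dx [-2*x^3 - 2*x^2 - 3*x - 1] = -6*x^2 - 4*x - 3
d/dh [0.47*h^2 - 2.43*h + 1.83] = 0.94*h - 2.43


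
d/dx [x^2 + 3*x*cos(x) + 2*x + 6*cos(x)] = -3*x*sin(x) + 2*x - 6*sin(x) + 3*cos(x) + 2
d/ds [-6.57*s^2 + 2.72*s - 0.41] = 2.72 - 13.14*s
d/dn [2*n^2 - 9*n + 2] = 4*n - 9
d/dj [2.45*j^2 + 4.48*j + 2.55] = 4.9*j + 4.48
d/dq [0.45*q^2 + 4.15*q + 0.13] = 0.9*q + 4.15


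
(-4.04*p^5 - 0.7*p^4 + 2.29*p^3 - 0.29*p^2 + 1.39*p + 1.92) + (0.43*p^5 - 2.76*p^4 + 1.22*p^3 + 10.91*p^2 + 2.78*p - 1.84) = -3.61*p^5 - 3.46*p^4 + 3.51*p^3 + 10.62*p^2 + 4.17*p + 0.0799999999999998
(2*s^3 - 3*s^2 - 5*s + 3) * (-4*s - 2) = -8*s^4 + 8*s^3 + 26*s^2 - 2*s - 6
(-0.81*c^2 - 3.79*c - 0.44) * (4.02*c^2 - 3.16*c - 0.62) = -3.2562*c^4 - 12.6762*c^3 + 10.7098*c^2 + 3.7402*c + 0.2728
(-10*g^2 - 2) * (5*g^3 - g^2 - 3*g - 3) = -50*g^5 + 10*g^4 + 20*g^3 + 32*g^2 + 6*g + 6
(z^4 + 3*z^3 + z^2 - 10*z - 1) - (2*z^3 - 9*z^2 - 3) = z^4 + z^3 + 10*z^2 - 10*z + 2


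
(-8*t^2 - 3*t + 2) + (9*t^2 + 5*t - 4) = t^2 + 2*t - 2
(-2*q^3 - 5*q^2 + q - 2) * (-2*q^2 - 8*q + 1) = 4*q^5 + 26*q^4 + 36*q^3 - 9*q^2 + 17*q - 2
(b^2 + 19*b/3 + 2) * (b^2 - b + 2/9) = b^4 + 16*b^3/3 - 37*b^2/9 - 16*b/27 + 4/9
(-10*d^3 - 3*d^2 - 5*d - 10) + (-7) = -10*d^3 - 3*d^2 - 5*d - 17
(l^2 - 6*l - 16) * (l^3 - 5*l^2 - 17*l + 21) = l^5 - 11*l^4 - 3*l^3 + 203*l^2 + 146*l - 336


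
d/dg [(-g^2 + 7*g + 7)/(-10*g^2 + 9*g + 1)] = (61*g^2 + 138*g - 56)/(100*g^4 - 180*g^3 + 61*g^2 + 18*g + 1)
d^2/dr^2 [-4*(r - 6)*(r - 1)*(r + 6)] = 8 - 24*r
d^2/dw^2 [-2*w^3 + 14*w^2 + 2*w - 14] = 28 - 12*w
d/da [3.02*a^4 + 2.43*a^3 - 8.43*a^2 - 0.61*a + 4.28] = 12.08*a^3 + 7.29*a^2 - 16.86*a - 0.61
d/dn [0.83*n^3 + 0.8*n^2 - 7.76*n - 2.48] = 2.49*n^2 + 1.6*n - 7.76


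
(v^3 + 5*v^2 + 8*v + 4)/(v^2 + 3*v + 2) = v + 2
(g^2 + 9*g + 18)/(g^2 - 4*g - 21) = (g + 6)/(g - 7)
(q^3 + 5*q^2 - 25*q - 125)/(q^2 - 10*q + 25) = (q^2 + 10*q + 25)/(q - 5)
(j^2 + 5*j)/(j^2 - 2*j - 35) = j/(j - 7)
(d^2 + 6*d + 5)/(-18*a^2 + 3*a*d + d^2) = (d^2 + 6*d + 5)/(-18*a^2 + 3*a*d + d^2)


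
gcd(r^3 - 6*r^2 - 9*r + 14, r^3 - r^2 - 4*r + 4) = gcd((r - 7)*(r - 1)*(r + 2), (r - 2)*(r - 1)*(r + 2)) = r^2 + r - 2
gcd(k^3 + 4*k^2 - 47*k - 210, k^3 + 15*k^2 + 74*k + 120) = k^2 + 11*k + 30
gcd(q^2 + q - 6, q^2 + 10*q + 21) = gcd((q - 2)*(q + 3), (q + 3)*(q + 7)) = q + 3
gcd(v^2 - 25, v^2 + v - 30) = v - 5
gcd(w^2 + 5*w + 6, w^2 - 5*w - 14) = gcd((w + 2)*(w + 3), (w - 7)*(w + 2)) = w + 2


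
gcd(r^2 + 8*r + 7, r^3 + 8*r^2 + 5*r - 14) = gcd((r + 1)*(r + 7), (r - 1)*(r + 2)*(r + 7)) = r + 7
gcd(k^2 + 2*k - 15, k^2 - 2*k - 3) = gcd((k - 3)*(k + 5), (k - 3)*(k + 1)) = k - 3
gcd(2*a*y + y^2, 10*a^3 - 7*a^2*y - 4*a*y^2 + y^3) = 2*a + y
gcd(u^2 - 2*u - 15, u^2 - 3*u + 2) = 1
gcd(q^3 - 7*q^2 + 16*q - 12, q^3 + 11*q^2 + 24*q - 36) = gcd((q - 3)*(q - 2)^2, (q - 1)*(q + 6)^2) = 1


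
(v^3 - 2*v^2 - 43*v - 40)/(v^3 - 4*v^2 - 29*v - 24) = (v + 5)/(v + 3)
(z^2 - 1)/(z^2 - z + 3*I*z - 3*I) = (z + 1)/(z + 3*I)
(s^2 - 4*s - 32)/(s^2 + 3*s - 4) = (s - 8)/(s - 1)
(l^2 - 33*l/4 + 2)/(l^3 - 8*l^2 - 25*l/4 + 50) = (4*l - 1)/(4*l^2 - 25)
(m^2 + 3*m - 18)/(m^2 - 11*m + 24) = (m + 6)/(m - 8)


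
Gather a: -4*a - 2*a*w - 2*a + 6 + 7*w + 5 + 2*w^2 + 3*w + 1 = a*(-2*w - 6) + 2*w^2 + 10*w + 12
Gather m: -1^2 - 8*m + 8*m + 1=0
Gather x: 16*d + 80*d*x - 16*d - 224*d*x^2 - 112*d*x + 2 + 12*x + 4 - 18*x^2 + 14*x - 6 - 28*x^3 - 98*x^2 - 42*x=-28*x^3 + x^2*(-224*d - 116) + x*(-32*d - 16)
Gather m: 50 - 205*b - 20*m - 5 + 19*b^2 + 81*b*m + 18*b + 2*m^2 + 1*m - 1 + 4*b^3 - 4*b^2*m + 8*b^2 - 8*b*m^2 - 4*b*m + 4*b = 4*b^3 + 27*b^2 - 183*b + m^2*(2 - 8*b) + m*(-4*b^2 + 77*b - 19) + 44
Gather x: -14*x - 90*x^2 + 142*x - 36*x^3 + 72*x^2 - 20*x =-36*x^3 - 18*x^2 + 108*x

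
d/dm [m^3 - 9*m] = 3*m^2 - 9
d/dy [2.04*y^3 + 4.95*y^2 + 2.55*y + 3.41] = 6.12*y^2 + 9.9*y + 2.55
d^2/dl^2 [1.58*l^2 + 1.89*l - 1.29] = 3.16000000000000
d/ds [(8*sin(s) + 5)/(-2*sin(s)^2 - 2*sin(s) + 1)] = 2*(8*sin(s)^2 + 10*sin(s) + 9)*cos(s)/(2*sin(s) - cos(2*s))^2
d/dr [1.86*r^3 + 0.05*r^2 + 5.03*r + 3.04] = 5.58*r^2 + 0.1*r + 5.03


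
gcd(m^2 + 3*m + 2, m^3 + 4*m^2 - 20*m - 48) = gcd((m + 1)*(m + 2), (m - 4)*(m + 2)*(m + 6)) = m + 2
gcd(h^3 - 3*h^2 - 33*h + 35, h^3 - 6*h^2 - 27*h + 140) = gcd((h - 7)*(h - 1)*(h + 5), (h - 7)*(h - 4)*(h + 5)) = h^2 - 2*h - 35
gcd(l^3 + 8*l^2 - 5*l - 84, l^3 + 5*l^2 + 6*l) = 1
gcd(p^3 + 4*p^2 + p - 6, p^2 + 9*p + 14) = p + 2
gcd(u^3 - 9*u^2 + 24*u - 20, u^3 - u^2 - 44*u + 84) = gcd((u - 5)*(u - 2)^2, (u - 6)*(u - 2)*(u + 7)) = u - 2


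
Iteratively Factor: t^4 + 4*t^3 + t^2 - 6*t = (t - 1)*(t^3 + 5*t^2 + 6*t) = t*(t - 1)*(t^2 + 5*t + 6) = t*(t - 1)*(t + 3)*(t + 2)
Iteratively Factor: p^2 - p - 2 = (p - 2)*(p + 1)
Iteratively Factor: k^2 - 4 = (k + 2)*(k - 2)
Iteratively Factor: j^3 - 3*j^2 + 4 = (j - 2)*(j^2 - j - 2) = (j - 2)*(j + 1)*(j - 2)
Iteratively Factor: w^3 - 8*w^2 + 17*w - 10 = (w - 5)*(w^2 - 3*w + 2) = (w - 5)*(w - 1)*(w - 2)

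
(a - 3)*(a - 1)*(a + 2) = a^3 - 2*a^2 - 5*a + 6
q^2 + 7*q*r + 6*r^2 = (q + r)*(q + 6*r)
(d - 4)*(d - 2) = d^2 - 6*d + 8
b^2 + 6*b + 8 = (b + 2)*(b + 4)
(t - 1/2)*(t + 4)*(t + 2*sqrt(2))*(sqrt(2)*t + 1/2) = sqrt(2)*t^4 + 9*t^3/2 + 7*sqrt(2)*t^3/2 - sqrt(2)*t^2 + 63*t^2/4 - 9*t + 7*sqrt(2)*t/2 - 2*sqrt(2)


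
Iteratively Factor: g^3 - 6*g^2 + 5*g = (g)*(g^2 - 6*g + 5) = g*(g - 5)*(g - 1)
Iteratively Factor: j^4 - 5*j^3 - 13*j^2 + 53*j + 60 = (j + 3)*(j^3 - 8*j^2 + 11*j + 20) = (j + 1)*(j + 3)*(j^2 - 9*j + 20) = (j - 5)*(j + 1)*(j + 3)*(j - 4)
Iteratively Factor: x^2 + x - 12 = (x + 4)*(x - 3)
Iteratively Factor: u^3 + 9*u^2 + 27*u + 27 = (u + 3)*(u^2 + 6*u + 9) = (u + 3)^2*(u + 3)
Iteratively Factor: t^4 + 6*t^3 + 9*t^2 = (t + 3)*(t^3 + 3*t^2) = t*(t + 3)*(t^2 + 3*t) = t^2*(t + 3)*(t + 3)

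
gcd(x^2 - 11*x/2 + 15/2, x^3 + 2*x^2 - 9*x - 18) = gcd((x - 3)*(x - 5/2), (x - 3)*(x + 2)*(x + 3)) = x - 3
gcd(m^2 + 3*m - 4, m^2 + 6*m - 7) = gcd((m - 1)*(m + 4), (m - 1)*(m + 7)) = m - 1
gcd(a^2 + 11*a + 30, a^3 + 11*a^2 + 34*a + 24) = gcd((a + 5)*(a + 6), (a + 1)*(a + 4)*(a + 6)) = a + 6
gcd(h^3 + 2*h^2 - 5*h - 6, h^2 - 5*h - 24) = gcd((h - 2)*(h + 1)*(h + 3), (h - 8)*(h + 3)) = h + 3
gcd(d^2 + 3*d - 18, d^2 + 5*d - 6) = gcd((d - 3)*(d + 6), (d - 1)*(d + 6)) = d + 6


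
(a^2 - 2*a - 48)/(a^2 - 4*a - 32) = (a + 6)/(a + 4)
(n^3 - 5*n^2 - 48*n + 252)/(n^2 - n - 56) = (n^2 - 12*n + 36)/(n - 8)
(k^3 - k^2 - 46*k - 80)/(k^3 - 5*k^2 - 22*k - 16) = (k + 5)/(k + 1)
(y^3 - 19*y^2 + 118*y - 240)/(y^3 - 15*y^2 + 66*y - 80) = (y - 6)/(y - 2)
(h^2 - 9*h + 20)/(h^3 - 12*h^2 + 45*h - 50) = (h - 4)/(h^2 - 7*h + 10)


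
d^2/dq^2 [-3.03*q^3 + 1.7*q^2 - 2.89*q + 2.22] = 3.4 - 18.18*q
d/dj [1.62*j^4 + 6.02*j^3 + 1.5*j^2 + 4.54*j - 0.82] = 6.48*j^3 + 18.06*j^2 + 3.0*j + 4.54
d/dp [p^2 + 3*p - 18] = 2*p + 3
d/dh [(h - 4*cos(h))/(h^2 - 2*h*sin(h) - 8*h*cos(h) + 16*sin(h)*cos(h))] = (-4*h^2*sin(h) + 2*h^2*cos(h) - h^2 + 8*h*cos(h) - 16*h*cos(2*h) - 8*h + 4*sin(2*h) + 48*cos(h) - 16*cos(2*h) + 16*cos(3*h) - 16)/((h - 2*sin(h))^2*(h - 8*cos(h))^2)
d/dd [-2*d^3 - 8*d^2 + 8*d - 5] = -6*d^2 - 16*d + 8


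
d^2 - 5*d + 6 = (d - 3)*(d - 2)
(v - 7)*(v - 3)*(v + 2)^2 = v^4 - 6*v^3 - 15*v^2 + 44*v + 84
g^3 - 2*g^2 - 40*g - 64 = (g - 8)*(g + 2)*(g + 4)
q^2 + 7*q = q*(q + 7)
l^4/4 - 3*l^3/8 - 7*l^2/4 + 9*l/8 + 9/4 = (l/4 + 1/2)*(l - 3)*(l - 3/2)*(l + 1)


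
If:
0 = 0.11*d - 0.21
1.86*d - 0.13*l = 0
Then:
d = 1.91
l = 27.31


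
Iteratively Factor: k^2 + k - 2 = (k + 2)*(k - 1)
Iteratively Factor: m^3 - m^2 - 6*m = (m)*(m^2 - m - 6) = m*(m - 3)*(m + 2)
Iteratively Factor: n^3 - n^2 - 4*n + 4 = (n + 2)*(n^2 - 3*n + 2) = (n - 2)*(n + 2)*(n - 1)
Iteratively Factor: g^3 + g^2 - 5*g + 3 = (g - 1)*(g^2 + 2*g - 3) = (g - 1)^2*(g + 3)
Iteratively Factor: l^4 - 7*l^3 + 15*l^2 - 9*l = (l - 3)*(l^3 - 4*l^2 + 3*l) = l*(l - 3)*(l^2 - 4*l + 3) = l*(l - 3)^2*(l - 1)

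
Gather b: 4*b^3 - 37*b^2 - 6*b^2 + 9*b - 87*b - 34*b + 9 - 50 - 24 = 4*b^3 - 43*b^2 - 112*b - 65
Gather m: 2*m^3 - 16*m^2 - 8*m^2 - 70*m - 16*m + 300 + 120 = 2*m^3 - 24*m^2 - 86*m + 420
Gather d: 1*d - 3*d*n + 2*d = d*(3 - 3*n)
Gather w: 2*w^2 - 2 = 2*w^2 - 2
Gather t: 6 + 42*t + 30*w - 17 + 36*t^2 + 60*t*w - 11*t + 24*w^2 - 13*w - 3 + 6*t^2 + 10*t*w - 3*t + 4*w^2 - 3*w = 42*t^2 + t*(70*w + 28) + 28*w^2 + 14*w - 14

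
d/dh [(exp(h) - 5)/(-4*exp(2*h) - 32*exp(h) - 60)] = (2*(exp(h) - 5)*(exp(h) + 4) - exp(2*h) - 8*exp(h) - 15)*exp(h)/(4*(exp(2*h) + 8*exp(h) + 15)^2)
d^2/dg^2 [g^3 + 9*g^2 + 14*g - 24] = 6*g + 18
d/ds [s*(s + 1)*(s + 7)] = 3*s^2 + 16*s + 7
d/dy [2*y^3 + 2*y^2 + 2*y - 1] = 6*y^2 + 4*y + 2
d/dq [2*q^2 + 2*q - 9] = 4*q + 2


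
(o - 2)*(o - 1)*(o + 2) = o^3 - o^2 - 4*o + 4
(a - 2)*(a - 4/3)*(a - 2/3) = a^3 - 4*a^2 + 44*a/9 - 16/9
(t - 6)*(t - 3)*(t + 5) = t^3 - 4*t^2 - 27*t + 90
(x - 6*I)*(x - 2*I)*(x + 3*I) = x^3 - 5*I*x^2 + 12*x - 36*I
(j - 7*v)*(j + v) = j^2 - 6*j*v - 7*v^2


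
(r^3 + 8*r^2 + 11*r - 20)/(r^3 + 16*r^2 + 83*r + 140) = (r - 1)/(r + 7)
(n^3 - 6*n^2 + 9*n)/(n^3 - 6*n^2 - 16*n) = (-n^2 + 6*n - 9)/(-n^2 + 6*n + 16)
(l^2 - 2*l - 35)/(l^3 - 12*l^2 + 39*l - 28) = (l + 5)/(l^2 - 5*l + 4)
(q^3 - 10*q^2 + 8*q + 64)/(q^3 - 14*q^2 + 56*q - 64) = (q + 2)/(q - 2)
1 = 1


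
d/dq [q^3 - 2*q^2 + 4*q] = 3*q^2 - 4*q + 4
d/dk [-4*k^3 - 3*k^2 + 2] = 6*k*(-2*k - 1)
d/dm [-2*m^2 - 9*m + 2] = -4*m - 9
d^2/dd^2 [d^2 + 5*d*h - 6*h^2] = 2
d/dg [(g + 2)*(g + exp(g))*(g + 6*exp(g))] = (g + 2)*(g + exp(g))*(6*exp(g) + 1) + (g + 2)*(g + 6*exp(g))*(exp(g) + 1) + (g + exp(g))*(g + 6*exp(g))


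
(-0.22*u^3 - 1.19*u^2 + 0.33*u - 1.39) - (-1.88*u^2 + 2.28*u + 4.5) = -0.22*u^3 + 0.69*u^2 - 1.95*u - 5.89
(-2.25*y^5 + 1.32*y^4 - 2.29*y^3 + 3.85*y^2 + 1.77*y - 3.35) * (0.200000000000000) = -0.45*y^5 + 0.264*y^4 - 0.458*y^3 + 0.77*y^2 + 0.354*y - 0.67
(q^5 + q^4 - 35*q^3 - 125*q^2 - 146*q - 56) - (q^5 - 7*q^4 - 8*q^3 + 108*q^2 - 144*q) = 8*q^4 - 27*q^3 - 233*q^2 - 2*q - 56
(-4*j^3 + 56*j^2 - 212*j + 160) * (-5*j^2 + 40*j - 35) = 20*j^5 - 440*j^4 + 3440*j^3 - 11240*j^2 + 13820*j - 5600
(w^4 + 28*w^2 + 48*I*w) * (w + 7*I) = w^5 + 7*I*w^4 + 28*w^3 + 244*I*w^2 - 336*w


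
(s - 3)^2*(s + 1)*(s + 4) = s^4 - s^3 - 17*s^2 + 21*s + 36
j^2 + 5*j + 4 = (j + 1)*(j + 4)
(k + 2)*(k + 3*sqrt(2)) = k^2 + 2*k + 3*sqrt(2)*k + 6*sqrt(2)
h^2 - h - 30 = (h - 6)*(h + 5)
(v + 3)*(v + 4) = v^2 + 7*v + 12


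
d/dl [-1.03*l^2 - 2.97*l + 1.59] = -2.06*l - 2.97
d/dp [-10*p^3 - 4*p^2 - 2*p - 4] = -30*p^2 - 8*p - 2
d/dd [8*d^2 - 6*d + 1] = 16*d - 6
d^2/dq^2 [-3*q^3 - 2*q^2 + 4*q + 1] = -18*q - 4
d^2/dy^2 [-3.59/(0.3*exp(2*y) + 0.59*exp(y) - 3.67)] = (-3.59*(0.6*exp(y) + 0.59)*(1.2*exp(y) + 1.18)*exp(y) + (4.308*exp(y) + 2.1181)*(0.3*exp(2*y) + 0.59*exp(y) - 3.67))*exp(y)/(0.3*exp(2*y) + 0.59*exp(y) - 3.67)^3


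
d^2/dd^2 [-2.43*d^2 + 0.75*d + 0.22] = -4.86000000000000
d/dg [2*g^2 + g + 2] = 4*g + 1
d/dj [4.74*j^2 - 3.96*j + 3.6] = 9.48*j - 3.96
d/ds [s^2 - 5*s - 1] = 2*s - 5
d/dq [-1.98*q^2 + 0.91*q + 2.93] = 0.91 - 3.96*q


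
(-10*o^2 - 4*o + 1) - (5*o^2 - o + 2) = -15*o^2 - 3*o - 1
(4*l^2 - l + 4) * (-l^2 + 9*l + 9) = -4*l^4 + 37*l^3 + 23*l^2 + 27*l + 36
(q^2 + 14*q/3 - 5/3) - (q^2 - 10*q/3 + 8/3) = 8*q - 13/3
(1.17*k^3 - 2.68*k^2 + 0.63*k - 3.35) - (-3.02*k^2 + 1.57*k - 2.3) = 1.17*k^3 + 0.34*k^2 - 0.94*k - 1.05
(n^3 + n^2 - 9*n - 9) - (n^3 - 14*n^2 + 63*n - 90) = 15*n^2 - 72*n + 81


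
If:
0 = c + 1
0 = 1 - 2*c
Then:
No Solution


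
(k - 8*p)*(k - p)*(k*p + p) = k^3*p - 9*k^2*p^2 + k^2*p + 8*k*p^3 - 9*k*p^2 + 8*p^3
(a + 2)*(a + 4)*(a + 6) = a^3 + 12*a^2 + 44*a + 48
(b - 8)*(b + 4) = b^2 - 4*b - 32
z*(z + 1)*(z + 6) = z^3 + 7*z^2 + 6*z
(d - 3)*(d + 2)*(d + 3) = d^3 + 2*d^2 - 9*d - 18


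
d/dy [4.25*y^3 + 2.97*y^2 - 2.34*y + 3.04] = 12.75*y^2 + 5.94*y - 2.34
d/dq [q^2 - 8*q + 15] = 2*q - 8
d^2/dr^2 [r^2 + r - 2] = 2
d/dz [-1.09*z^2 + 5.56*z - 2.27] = 5.56 - 2.18*z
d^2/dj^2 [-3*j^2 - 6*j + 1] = -6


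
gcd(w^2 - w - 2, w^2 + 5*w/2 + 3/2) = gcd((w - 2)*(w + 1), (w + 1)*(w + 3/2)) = w + 1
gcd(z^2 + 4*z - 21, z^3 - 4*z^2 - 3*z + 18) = z - 3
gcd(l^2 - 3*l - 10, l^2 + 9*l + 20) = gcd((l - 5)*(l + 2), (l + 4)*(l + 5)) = 1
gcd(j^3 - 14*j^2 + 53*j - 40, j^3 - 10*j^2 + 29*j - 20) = j^2 - 6*j + 5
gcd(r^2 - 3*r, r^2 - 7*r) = r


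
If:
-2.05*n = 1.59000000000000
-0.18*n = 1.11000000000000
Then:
No Solution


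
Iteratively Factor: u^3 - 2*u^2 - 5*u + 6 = (u + 2)*(u^2 - 4*u + 3) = (u - 1)*(u + 2)*(u - 3)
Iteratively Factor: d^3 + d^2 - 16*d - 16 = (d + 4)*(d^2 - 3*d - 4) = (d + 1)*(d + 4)*(d - 4)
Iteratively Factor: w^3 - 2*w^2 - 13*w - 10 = (w - 5)*(w^2 + 3*w + 2) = (w - 5)*(w + 2)*(w + 1)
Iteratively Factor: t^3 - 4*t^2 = (t)*(t^2 - 4*t) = t*(t - 4)*(t)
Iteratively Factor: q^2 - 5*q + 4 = (q - 1)*(q - 4)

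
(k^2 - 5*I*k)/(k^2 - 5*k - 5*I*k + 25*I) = k/(k - 5)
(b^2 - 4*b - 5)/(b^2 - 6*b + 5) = (b + 1)/(b - 1)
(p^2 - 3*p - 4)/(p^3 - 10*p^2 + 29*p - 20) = (p + 1)/(p^2 - 6*p + 5)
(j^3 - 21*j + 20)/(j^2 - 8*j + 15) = (j^3 - 21*j + 20)/(j^2 - 8*j + 15)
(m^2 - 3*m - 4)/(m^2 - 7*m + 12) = (m + 1)/(m - 3)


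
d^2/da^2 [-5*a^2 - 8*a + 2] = -10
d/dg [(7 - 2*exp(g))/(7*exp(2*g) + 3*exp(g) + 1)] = (14*exp(2*g) - 98*exp(g) - 23)*exp(g)/(49*exp(4*g) + 42*exp(3*g) + 23*exp(2*g) + 6*exp(g) + 1)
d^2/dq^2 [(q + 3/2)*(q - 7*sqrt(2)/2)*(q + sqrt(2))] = 6*q - 5*sqrt(2) + 3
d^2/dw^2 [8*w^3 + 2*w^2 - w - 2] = 48*w + 4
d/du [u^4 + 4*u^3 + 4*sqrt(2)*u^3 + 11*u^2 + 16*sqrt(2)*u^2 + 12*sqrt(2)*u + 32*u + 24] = 4*u^3 + 12*u^2 + 12*sqrt(2)*u^2 + 22*u + 32*sqrt(2)*u + 12*sqrt(2) + 32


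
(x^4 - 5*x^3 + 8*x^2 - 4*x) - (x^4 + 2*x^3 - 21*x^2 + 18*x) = -7*x^3 + 29*x^2 - 22*x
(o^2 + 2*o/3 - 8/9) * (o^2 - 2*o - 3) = o^4 - 4*o^3/3 - 47*o^2/9 - 2*o/9 + 8/3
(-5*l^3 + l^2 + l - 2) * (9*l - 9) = -45*l^4 + 54*l^3 - 27*l + 18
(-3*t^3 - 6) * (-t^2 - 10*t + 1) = 3*t^5 + 30*t^4 - 3*t^3 + 6*t^2 + 60*t - 6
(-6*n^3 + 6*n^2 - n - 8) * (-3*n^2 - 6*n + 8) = 18*n^5 + 18*n^4 - 81*n^3 + 78*n^2 + 40*n - 64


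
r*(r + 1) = r^2 + r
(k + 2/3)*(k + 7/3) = k^2 + 3*k + 14/9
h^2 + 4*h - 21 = (h - 3)*(h + 7)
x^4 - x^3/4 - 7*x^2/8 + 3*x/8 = x*(x - 3/4)*(x - 1/2)*(x + 1)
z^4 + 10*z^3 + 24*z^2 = z^2*(z + 4)*(z + 6)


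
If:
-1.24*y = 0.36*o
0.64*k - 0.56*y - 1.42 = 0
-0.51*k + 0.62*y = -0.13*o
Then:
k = -1.39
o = 14.22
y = -4.13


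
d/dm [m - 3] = 1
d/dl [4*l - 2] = 4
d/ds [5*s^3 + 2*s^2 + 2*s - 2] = 15*s^2 + 4*s + 2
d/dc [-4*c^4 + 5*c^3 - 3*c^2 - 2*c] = -16*c^3 + 15*c^2 - 6*c - 2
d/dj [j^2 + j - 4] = 2*j + 1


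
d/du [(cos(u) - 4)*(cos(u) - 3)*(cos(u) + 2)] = (-3*cos(u)^2 + 10*cos(u) + 2)*sin(u)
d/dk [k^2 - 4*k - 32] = 2*k - 4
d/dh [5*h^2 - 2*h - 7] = 10*h - 2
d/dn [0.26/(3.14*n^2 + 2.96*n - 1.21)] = (-1.6328*n - 0.7696)/(3.14*n^2 + 2.96*n - 1.21)^2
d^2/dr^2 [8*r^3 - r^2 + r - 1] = 48*r - 2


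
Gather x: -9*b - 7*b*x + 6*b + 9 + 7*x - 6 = -3*b + x*(7 - 7*b) + 3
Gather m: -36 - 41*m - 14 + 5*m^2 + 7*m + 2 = 5*m^2 - 34*m - 48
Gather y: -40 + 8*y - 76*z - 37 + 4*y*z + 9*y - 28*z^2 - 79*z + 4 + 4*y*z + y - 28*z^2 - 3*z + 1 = y*(8*z + 18) - 56*z^2 - 158*z - 72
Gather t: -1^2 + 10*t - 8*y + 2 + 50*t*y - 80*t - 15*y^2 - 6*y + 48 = t*(50*y - 70) - 15*y^2 - 14*y + 49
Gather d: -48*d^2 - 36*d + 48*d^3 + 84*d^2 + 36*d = 48*d^3 + 36*d^2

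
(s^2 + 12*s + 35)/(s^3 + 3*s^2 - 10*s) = (s + 7)/(s*(s - 2))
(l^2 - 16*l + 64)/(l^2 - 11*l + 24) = (l - 8)/(l - 3)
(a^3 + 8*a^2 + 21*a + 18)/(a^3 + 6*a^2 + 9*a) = (a + 2)/a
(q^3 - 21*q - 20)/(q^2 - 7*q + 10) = (q^2 + 5*q + 4)/(q - 2)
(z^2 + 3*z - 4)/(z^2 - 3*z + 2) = (z + 4)/(z - 2)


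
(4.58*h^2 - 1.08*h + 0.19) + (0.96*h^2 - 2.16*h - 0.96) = 5.54*h^2 - 3.24*h - 0.77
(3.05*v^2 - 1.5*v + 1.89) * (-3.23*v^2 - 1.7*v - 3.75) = -9.8515*v^4 - 0.34*v^3 - 14.9922*v^2 + 2.412*v - 7.0875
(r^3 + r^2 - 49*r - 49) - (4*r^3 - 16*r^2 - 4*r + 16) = -3*r^3 + 17*r^2 - 45*r - 65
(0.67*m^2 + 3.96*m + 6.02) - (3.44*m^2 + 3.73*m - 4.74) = -2.77*m^2 + 0.23*m + 10.76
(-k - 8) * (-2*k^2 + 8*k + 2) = 2*k^3 + 8*k^2 - 66*k - 16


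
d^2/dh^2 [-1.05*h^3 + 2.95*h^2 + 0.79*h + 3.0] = 5.9 - 6.3*h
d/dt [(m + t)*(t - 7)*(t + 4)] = 2*m*t - 3*m + 3*t^2 - 6*t - 28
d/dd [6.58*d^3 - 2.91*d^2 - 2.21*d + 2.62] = 19.74*d^2 - 5.82*d - 2.21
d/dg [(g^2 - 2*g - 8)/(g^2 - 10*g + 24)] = -8/(g^2 - 12*g + 36)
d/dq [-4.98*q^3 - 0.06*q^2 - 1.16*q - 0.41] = -14.94*q^2 - 0.12*q - 1.16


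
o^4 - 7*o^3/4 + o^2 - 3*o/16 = o*(o - 3/4)*(o - 1/2)^2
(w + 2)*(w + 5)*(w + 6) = w^3 + 13*w^2 + 52*w + 60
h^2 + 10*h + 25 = (h + 5)^2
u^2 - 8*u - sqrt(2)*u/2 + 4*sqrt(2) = (u - 8)*(u - sqrt(2)/2)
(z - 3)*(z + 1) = z^2 - 2*z - 3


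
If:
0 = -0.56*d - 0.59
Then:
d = -1.05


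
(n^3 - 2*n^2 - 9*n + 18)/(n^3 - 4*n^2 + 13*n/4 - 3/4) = 4*(n^2 + n - 6)/(4*n^2 - 4*n + 1)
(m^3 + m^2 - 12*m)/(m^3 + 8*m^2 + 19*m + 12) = m*(m - 3)/(m^2 + 4*m + 3)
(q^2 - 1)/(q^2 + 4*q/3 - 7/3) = 3*(q + 1)/(3*q + 7)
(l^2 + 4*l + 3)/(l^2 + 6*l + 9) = (l + 1)/(l + 3)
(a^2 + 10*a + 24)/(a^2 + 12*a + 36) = (a + 4)/(a + 6)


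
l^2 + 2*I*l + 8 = (l - 2*I)*(l + 4*I)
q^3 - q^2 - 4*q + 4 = (q - 2)*(q - 1)*(q + 2)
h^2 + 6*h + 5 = (h + 1)*(h + 5)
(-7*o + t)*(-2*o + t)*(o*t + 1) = 14*o^3*t - 9*o^2*t^2 + 14*o^2 + o*t^3 - 9*o*t + t^2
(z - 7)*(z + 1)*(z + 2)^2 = z^4 - 2*z^3 - 27*z^2 - 52*z - 28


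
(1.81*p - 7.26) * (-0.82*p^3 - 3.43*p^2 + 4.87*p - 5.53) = -1.4842*p^4 - 0.255100000000001*p^3 + 33.7165*p^2 - 45.3655*p + 40.1478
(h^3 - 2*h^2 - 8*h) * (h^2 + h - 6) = h^5 - h^4 - 16*h^3 + 4*h^2 + 48*h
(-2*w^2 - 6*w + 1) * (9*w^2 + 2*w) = -18*w^4 - 58*w^3 - 3*w^2 + 2*w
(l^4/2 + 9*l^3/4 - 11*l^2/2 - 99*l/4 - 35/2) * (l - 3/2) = l^5/2 + 3*l^4/2 - 71*l^3/8 - 33*l^2/2 + 157*l/8 + 105/4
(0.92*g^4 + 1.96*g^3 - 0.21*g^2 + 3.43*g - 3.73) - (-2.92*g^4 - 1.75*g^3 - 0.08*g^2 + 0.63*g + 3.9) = 3.84*g^4 + 3.71*g^3 - 0.13*g^2 + 2.8*g - 7.63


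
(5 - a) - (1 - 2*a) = a + 4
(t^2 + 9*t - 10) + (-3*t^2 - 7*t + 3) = -2*t^2 + 2*t - 7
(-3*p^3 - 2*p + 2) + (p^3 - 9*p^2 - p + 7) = -2*p^3 - 9*p^2 - 3*p + 9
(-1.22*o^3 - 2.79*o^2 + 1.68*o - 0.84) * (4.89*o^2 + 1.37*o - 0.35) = -5.9658*o^5 - 15.3145*o^4 + 4.8199*o^3 - 0.829499999999999*o^2 - 1.7388*o + 0.294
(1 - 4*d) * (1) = 1 - 4*d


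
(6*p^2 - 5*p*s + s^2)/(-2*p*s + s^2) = (-3*p + s)/s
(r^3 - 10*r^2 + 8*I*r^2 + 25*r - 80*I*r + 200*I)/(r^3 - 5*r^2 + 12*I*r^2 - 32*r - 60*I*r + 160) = (r - 5)/(r + 4*I)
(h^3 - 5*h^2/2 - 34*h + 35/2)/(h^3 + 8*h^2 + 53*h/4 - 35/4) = 2*(h - 7)/(2*h + 7)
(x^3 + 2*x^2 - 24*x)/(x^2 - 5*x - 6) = x*(-x^2 - 2*x + 24)/(-x^2 + 5*x + 6)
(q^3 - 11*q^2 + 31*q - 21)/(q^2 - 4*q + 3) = q - 7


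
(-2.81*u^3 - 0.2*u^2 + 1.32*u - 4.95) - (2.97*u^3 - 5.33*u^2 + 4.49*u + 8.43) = -5.78*u^3 + 5.13*u^2 - 3.17*u - 13.38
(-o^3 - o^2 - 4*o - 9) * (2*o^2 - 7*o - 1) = -2*o^5 + 5*o^4 + 11*o^2 + 67*o + 9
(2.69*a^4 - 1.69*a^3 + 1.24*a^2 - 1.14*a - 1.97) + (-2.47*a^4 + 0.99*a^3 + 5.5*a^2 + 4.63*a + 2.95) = 0.22*a^4 - 0.7*a^3 + 6.74*a^2 + 3.49*a + 0.98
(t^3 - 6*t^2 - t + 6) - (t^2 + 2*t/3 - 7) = t^3 - 7*t^2 - 5*t/3 + 13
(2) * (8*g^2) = 16*g^2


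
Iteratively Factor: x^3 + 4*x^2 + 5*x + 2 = (x + 1)*(x^2 + 3*x + 2) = (x + 1)*(x + 2)*(x + 1)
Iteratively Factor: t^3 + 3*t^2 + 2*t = (t + 1)*(t^2 + 2*t) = t*(t + 1)*(t + 2)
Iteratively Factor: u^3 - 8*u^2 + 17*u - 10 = (u - 2)*(u^2 - 6*u + 5) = (u - 2)*(u - 1)*(u - 5)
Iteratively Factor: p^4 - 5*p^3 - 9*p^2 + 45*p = (p + 3)*(p^3 - 8*p^2 + 15*p) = (p - 5)*(p + 3)*(p^2 - 3*p) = p*(p - 5)*(p + 3)*(p - 3)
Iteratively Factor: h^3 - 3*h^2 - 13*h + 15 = (h - 1)*(h^2 - 2*h - 15) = (h - 1)*(h + 3)*(h - 5)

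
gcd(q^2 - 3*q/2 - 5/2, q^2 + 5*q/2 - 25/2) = q - 5/2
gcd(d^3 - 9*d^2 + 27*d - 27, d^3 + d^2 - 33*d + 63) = d^2 - 6*d + 9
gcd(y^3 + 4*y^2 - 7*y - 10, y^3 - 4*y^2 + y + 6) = y^2 - y - 2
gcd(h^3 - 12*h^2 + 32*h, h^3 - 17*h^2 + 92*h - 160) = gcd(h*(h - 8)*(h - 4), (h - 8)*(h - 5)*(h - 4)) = h^2 - 12*h + 32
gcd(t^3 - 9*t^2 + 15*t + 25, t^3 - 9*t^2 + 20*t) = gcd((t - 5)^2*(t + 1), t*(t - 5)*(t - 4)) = t - 5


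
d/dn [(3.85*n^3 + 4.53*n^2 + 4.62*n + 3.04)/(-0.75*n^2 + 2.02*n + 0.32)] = (-2.8875*n^4 + 15.554*n^3 + 16.3116*n^2 + 7.4592*n - 4.6624)/(0.5625*n^4 - 3.03*n^3 + 3.6004*n^2 + 1.2928*n + 0.1024)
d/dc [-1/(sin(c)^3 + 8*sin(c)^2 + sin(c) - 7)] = (3*sin(c)^2 + 16*sin(c) + 1)*cos(c)/(sin(c)^3 + 8*sin(c)^2 + sin(c) - 7)^2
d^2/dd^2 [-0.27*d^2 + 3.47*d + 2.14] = -0.540000000000000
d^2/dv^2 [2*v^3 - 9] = 12*v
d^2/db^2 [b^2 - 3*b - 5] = 2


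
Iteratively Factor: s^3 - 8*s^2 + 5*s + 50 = (s - 5)*(s^2 - 3*s - 10) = (s - 5)^2*(s + 2)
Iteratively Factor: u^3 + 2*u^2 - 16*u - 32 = (u - 4)*(u^2 + 6*u + 8) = (u - 4)*(u + 4)*(u + 2)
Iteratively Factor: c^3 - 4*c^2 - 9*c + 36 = (c - 3)*(c^2 - c - 12) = (c - 4)*(c - 3)*(c + 3)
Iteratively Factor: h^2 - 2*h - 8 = (h - 4)*(h + 2)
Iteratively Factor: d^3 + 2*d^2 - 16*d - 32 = (d - 4)*(d^2 + 6*d + 8) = (d - 4)*(d + 2)*(d + 4)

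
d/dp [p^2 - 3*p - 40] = 2*p - 3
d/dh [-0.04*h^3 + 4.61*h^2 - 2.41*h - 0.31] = -0.12*h^2 + 9.22*h - 2.41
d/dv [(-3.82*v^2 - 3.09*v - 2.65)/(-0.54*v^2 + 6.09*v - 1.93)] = (-24.9324*v^2 + 11.8832*v + 22.1022)/(0.2916*v^4 - 6.5772*v^3 + 39.1725*v^2 - 23.5074*v + 3.7249)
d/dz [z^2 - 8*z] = 2*z - 8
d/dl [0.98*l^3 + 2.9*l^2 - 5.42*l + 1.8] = 2.94*l^2 + 5.8*l - 5.42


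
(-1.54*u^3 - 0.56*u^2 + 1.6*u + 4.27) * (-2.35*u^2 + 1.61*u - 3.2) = 3.619*u^5 - 1.1634*u^4 + 0.2664*u^3 - 5.6665*u^2 + 1.7547*u - 13.664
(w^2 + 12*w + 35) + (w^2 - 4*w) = 2*w^2 + 8*w + 35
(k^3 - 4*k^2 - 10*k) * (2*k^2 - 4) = 2*k^5 - 8*k^4 - 24*k^3 + 16*k^2 + 40*k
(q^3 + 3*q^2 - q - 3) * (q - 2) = q^4 + q^3 - 7*q^2 - q + 6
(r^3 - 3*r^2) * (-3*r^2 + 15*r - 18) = -3*r^5 + 24*r^4 - 63*r^3 + 54*r^2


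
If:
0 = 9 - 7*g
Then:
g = 9/7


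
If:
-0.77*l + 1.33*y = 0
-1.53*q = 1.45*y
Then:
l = 1.72727272727273*y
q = -0.947712418300654*y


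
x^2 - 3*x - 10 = (x - 5)*(x + 2)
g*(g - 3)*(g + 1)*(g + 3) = g^4 + g^3 - 9*g^2 - 9*g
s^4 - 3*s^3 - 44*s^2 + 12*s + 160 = (s - 8)*(s - 2)*(s + 2)*(s + 5)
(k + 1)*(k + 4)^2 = k^3 + 9*k^2 + 24*k + 16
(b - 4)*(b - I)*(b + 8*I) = b^3 - 4*b^2 + 7*I*b^2 + 8*b - 28*I*b - 32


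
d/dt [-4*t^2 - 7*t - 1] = -8*t - 7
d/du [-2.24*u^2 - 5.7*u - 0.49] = -4.48*u - 5.7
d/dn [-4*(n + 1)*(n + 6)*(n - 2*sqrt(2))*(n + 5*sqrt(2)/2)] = -16*n^3 - 84*n^2 - 6*sqrt(2)*n^2 - 28*sqrt(2)*n + 32*n - 12*sqrt(2) + 280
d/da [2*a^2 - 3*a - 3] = 4*a - 3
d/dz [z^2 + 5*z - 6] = 2*z + 5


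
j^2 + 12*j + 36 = (j + 6)^2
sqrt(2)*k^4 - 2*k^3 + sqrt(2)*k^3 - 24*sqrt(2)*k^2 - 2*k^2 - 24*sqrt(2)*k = k*(k - 4*sqrt(2))*(k + 3*sqrt(2))*(sqrt(2)*k + sqrt(2))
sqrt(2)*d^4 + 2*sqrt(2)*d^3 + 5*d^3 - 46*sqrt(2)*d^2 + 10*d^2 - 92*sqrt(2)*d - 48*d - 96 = (d + 2)*(d - 4*sqrt(2))*(d + 6*sqrt(2))*(sqrt(2)*d + 1)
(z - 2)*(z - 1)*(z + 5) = z^3 + 2*z^2 - 13*z + 10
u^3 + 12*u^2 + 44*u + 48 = (u + 2)*(u + 4)*(u + 6)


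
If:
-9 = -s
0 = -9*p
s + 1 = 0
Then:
No Solution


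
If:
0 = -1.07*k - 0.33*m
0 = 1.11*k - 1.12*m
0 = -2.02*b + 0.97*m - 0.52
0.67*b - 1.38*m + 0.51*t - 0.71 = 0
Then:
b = -0.26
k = 0.00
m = 0.00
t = 1.73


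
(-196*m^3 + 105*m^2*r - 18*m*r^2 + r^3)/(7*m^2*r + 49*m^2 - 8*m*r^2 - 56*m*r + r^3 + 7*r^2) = (28*m^2 - 11*m*r + r^2)/(-m*r - 7*m + r^2 + 7*r)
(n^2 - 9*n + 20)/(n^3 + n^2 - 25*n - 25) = (n - 4)/(n^2 + 6*n + 5)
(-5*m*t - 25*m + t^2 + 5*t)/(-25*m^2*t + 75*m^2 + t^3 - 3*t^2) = (t + 5)/(5*m*t - 15*m + t^2 - 3*t)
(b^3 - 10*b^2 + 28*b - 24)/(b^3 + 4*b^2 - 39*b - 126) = (b^2 - 4*b + 4)/(b^2 + 10*b + 21)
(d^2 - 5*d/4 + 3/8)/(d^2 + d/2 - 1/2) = (d - 3/4)/(d + 1)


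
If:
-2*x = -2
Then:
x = 1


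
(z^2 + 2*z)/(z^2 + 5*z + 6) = z/(z + 3)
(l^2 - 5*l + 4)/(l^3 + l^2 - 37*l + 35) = (l - 4)/(l^2 + 2*l - 35)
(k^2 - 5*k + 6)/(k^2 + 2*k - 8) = (k - 3)/(k + 4)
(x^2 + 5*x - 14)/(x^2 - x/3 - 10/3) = 3*(x + 7)/(3*x + 5)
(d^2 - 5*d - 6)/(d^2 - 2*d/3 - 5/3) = 3*(d - 6)/(3*d - 5)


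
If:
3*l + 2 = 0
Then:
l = -2/3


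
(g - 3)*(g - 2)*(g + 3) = g^3 - 2*g^2 - 9*g + 18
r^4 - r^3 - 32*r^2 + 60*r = r*(r - 5)*(r - 2)*(r + 6)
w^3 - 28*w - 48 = (w - 6)*(w + 2)*(w + 4)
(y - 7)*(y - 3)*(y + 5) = y^3 - 5*y^2 - 29*y + 105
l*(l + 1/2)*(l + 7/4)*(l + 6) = l^4 + 33*l^3/4 + 115*l^2/8 + 21*l/4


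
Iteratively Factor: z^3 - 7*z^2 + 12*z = (z - 4)*(z^2 - 3*z) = (z - 4)*(z - 3)*(z)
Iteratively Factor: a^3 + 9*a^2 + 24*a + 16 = (a + 4)*(a^2 + 5*a + 4) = (a + 4)^2*(a + 1)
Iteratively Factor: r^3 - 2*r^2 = (r)*(r^2 - 2*r) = r*(r - 2)*(r)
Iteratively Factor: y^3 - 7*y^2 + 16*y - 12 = (y - 3)*(y^2 - 4*y + 4) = (y - 3)*(y - 2)*(y - 2)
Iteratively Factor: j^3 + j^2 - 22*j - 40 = (j + 2)*(j^2 - j - 20) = (j - 5)*(j + 2)*(j + 4)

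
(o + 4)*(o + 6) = o^2 + 10*o + 24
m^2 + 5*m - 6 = (m - 1)*(m + 6)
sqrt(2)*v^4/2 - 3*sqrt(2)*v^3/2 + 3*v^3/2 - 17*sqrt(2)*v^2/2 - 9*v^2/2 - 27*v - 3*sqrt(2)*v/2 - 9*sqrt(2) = (v - 6)*(v + 3)*(v + sqrt(2)/2)*(sqrt(2)*v/2 + 1)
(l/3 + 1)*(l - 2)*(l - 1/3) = l^3/3 + 2*l^2/9 - 19*l/9 + 2/3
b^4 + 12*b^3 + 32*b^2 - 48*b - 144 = (b - 2)*(b + 2)*(b + 6)^2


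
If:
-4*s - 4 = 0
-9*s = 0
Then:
No Solution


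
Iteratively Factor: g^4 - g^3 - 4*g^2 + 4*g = (g + 2)*(g^3 - 3*g^2 + 2*g) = (g - 1)*(g + 2)*(g^2 - 2*g) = (g - 2)*(g - 1)*(g + 2)*(g)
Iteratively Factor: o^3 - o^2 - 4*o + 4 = (o - 2)*(o^2 + o - 2) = (o - 2)*(o + 2)*(o - 1)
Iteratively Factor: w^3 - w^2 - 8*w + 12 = (w - 2)*(w^2 + w - 6) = (w - 2)^2*(w + 3)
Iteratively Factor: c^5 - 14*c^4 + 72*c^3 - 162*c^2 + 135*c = (c - 3)*(c^4 - 11*c^3 + 39*c^2 - 45*c) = (c - 3)^2*(c^3 - 8*c^2 + 15*c) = (c - 3)^3*(c^2 - 5*c) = c*(c - 3)^3*(c - 5)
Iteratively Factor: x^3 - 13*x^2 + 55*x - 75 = (x - 3)*(x^2 - 10*x + 25) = (x - 5)*(x - 3)*(x - 5)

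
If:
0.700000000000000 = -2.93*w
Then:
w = -0.24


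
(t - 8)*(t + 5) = t^2 - 3*t - 40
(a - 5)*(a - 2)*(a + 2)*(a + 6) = a^4 + a^3 - 34*a^2 - 4*a + 120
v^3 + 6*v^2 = v^2*(v + 6)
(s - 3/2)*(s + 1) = s^2 - s/2 - 3/2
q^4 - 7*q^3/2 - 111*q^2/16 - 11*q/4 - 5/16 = (q - 5)*(q + 1/4)^2*(q + 1)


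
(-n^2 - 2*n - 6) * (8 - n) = n^3 - 6*n^2 - 10*n - 48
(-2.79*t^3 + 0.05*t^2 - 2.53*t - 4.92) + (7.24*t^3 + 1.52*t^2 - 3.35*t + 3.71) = 4.45*t^3 + 1.57*t^2 - 5.88*t - 1.21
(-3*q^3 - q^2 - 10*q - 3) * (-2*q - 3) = 6*q^4 + 11*q^3 + 23*q^2 + 36*q + 9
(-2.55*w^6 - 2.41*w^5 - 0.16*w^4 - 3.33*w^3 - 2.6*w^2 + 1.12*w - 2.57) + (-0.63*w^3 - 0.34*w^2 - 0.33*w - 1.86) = -2.55*w^6 - 2.41*w^5 - 0.16*w^4 - 3.96*w^3 - 2.94*w^2 + 0.79*w - 4.43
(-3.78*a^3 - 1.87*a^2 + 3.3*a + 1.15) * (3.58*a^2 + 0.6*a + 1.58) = -13.5324*a^5 - 8.9626*a^4 + 4.7196*a^3 + 3.1424*a^2 + 5.904*a + 1.817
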